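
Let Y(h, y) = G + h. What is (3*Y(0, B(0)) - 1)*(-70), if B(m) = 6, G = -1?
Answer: 280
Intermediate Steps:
Y(h, y) = -1 + h
(3*Y(0, B(0)) - 1)*(-70) = (3*(-1 + 0) - 1)*(-70) = (3*(-1) - 1)*(-70) = (-3 - 1)*(-70) = -4*(-70) = 280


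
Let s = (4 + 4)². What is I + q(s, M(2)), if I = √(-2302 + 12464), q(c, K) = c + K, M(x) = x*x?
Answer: 68 + √10162 ≈ 168.81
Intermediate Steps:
M(x) = x²
s = 64 (s = 8² = 64)
q(c, K) = K + c
I = √10162 ≈ 100.81
I + q(s, M(2)) = √10162 + (2² + 64) = √10162 + (4 + 64) = √10162 + 68 = 68 + √10162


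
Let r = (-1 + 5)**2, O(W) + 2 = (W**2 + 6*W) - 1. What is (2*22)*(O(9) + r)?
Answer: 6512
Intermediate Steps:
O(W) = -3 + W**2 + 6*W (O(W) = -2 + ((W**2 + 6*W) - 1) = -2 + (-1 + W**2 + 6*W) = -3 + W**2 + 6*W)
r = 16 (r = 4**2 = 16)
(2*22)*(O(9) + r) = (2*22)*((-3 + 9**2 + 6*9) + 16) = 44*((-3 + 81 + 54) + 16) = 44*(132 + 16) = 44*148 = 6512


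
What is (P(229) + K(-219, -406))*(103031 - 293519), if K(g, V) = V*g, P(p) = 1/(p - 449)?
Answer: -931537704138/55 ≈ -1.6937e+10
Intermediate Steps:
P(p) = 1/(-449 + p)
(P(229) + K(-219, -406))*(103031 - 293519) = (1/(-449 + 229) - 406*(-219))*(103031 - 293519) = (1/(-220) + 88914)*(-190488) = (-1/220 + 88914)*(-190488) = (19561079/220)*(-190488) = -931537704138/55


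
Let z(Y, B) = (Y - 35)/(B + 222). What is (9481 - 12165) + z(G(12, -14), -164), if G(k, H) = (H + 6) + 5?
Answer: -77855/29 ≈ -2684.7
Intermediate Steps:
G(k, H) = 11 + H (G(k, H) = (6 + H) + 5 = 11 + H)
z(Y, B) = (-35 + Y)/(222 + B)
(9481 - 12165) + z(G(12, -14), -164) = (9481 - 12165) + (-35 + (11 - 14))/(222 - 164) = -2684 + (-35 - 3)/58 = -2684 + (1/58)*(-38) = -2684 - 19/29 = -77855/29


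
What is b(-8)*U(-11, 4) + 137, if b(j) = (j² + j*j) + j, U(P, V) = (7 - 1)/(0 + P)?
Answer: 787/11 ≈ 71.545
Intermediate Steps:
U(P, V) = 6/P
b(j) = j + 2*j² (b(j) = (j² + j²) + j = 2*j² + j = j + 2*j²)
b(-8)*U(-11, 4) + 137 = (-8*(1 + 2*(-8)))*(6/(-11)) + 137 = (-8*(1 - 16))*(6*(-1/11)) + 137 = -8*(-15)*(-6/11) + 137 = 120*(-6/11) + 137 = -720/11 + 137 = 787/11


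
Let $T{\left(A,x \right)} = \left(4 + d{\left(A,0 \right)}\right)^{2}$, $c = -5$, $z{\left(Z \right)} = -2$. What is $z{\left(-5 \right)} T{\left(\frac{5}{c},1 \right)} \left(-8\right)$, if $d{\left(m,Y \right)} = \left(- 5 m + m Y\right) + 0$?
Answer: $1296$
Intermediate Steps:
$d{\left(m,Y \right)} = - 5 m + Y m$ ($d{\left(m,Y \right)} = \left(- 5 m + Y m\right) + 0 = - 5 m + Y m$)
$T{\left(A,x \right)} = \left(4 - 5 A\right)^{2}$ ($T{\left(A,x \right)} = \left(4 + A \left(-5 + 0\right)\right)^{2} = \left(4 + A \left(-5\right)\right)^{2} = \left(4 - 5 A\right)^{2}$)
$z{\left(-5 \right)} T{\left(\frac{5}{c},1 \right)} \left(-8\right) = - 2 \left(4 - 5 \frac{5}{-5}\right)^{2} \left(-8\right) = - 2 \left(4 - 5 \cdot 5 \left(- \frac{1}{5}\right)\right)^{2} \left(-8\right) = - 2 \left(4 - -5\right)^{2} \left(-8\right) = - 2 \left(4 + 5\right)^{2} \left(-8\right) = - 2 \cdot 9^{2} \left(-8\right) = \left(-2\right) 81 \left(-8\right) = \left(-162\right) \left(-8\right) = 1296$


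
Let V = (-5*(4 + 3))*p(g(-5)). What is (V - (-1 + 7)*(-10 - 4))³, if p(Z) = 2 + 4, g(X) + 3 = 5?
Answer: -2000376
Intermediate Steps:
g(X) = 2 (g(X) = -3 + 5 = 2)
p(Z) = 6
V = -210 (V = -5*(4 + 3)*6 = -5*7*6 = -35*6 = -210)
(V - (-1 + 7)*(-10 - 4))³ = (-210 - (-1 + 7)*(-10 - 4))³ = (-210 - 6*(-14))³ = (-210 - 1*(-84))³ = (-210 + 84)³ = (-126)³ = -2000376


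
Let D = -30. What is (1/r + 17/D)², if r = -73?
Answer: 1615441/4796100 ≈ 0.33682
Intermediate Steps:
(1/r + 17/D)² = (1/(-73) + 17/(-30))² = (-1/73 + 17*(-1/30))² = (-1/73 - 17/30)² = (-1271/2190)² = 1615441/4796100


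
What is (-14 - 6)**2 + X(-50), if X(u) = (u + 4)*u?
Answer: 2700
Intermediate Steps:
X(u) = u*(4 + u) (X(u) = (4 + u)*u = u*(4 + u))
(-14 - 6)**2 + X(-50) = (-14 - 6)**2 - 50*(4 - 50) = (-20)**2 - 50*(-46) = 400 + 2300 = 2700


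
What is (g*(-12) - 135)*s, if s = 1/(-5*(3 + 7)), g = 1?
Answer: 147/50 ≈ 2.9400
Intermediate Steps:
s = -1/50 (s = 1/(-5*10) = 1/(-50) = -1/50 ≈ -0.020000)
(g*(-12) - 135)*s = (1*(-12) - 135)*(-1/50) = (-12 - 135)*(-1/50) = -147*(-1/50) = 147/50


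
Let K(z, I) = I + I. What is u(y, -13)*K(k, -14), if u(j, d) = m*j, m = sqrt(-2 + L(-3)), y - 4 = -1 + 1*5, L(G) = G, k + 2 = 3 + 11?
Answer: -224*I*sqrt(5) ≈ -500.88*I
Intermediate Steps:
k = 12 (k = -2 + (3 + 11) = -2 + 14 = 12)
K(z, I) = 2*I
y = 8 (y = 4 + (-1 + 1*5) = 4 + (-1 + 5) = 4 + 4 = 8)
m = I*sqrt(5) (m = sqrt(-2 - 3) = sqrt(-5) = I*sqrt(5) ≈ 2.2361*I)
u(j, d) = I*j*sqrt(5) (u(j, d) = (I*sqrt(5))*j = I*j*sqrt(5))
u(y, -13)*K(k, -14) = (I*8*sqrt(5))*(2*(-14)) = (8*I*sqrt(5))*(-28) = -224*I*sqrt(5)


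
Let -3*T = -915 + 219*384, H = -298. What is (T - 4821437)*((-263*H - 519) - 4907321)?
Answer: 23418872666424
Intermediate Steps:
T = -27727 (T = -(-915 + 219*384)/3 = -(-915 + 84096)/3 = -⅓*83181 = -27727)
(T - 4821437)*((-263*H - 519) - 4907321) = (-27727 - 4821437)*((-263*(-298) - 519) - 4907321) = -4849164*((78374 - 519) - 4907321) = -4849164*(77855 - 4907321) = -4849164*(-4829466) = 23418872666424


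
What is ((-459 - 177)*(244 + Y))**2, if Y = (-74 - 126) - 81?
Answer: 553755024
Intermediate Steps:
Y = -281 (Y = -200 - 81 = -281)
((-459 - 177)*(244 + Y))**2 = ((-459 - 177)*(244 - 281))**2 = (-636*(-37))**2 = 23532**2 = 553755024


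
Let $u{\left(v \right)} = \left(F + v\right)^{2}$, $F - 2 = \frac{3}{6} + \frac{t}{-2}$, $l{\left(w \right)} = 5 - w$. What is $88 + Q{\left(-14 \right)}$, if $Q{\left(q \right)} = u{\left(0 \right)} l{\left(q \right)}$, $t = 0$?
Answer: $\frac{827}{4} \approx 206.75$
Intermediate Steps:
$F = \frac{5}{2}$ ($F = 2 + \left(\frac{3}{6} + \frac{0}{-2}\right) = 2 + \left(3 \cdot \frac{1}{6} + 0 \left(- \frac{1}{2}\right)\right) = 2 + \left(\frac{1}{2} + 0\right) = 2 + \frac{1}{2} = \frac{5}{2} \approx 2.5$)
$u{\left(v \right)} = \left(\frac{5}{2} + v\right)^{2}$
$Q{\left(q \right)} = \frac{125}{4} - \frac{25 q}{4}$ ($Q{\left(q \right)} = \frac{\left(5 + 2 \cdot 0\right)^{2}}{4} \left(5 - q\right) = \frac{\left(5 + 0\right)^{2}}{4} \left(5 - q\right) = \frac{5^{2}}{4} \left(5 - q\right) = \frac{1}{4} \cdot 25 \left(5 - q\right) = \frac{25 \left(5 - q\right)}{4} = \frac{125}{4} - \frac{25 q}{4}$)
$88 + Q{\left(-14 \right)} = 88 + \left(\frac{125}{4} - - \frac{175}{2}\right) = 88 + \left(\frac{125}{4} + \frac{175}{2}\right) = 88 + \frac{475}{4} = \frac{827}{4}$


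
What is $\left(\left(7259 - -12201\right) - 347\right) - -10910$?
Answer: $30023$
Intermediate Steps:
$\left(\left(7259 - -12201\right) - 347\right) - -10910 = \left(\left(7259 + 12201\right) - 347\right) + 10910 = \left(19460 - 347\right) + 10910 = 19113 + 10910 = 30023$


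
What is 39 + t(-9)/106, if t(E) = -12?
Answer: 2061/53 ≈ 38.887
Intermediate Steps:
39 + t(-9)/106 = 39 - 12/106 = 39 + (1/106)*(-12) = 39 - 6/53 = 2061/53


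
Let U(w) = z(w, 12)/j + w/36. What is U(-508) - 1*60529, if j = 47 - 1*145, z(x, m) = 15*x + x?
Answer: -26662936/441 ≈ -60460.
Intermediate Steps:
z(x, m) = 16*x
j = -98 (j = 47 - 145 = -98)
U(w) = -239*w/1764 (U(w) = (16*w)/(-98) + w/36 = (16*w)*(-1/98) + w*(1/36) = -8*w/49 + w/36 = -239*w/1764)
U(-508) - 1*60529 = -239/1764*(-508) - 1*60529 = 30353/441 - 60529 = -26662936/441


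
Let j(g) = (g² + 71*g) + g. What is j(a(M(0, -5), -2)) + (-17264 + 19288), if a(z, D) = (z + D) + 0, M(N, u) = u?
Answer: 1569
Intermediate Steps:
a(z, D) = D + z (a(z, D) = (D + z) + 0 = D + z)
j(g) = g² + 72*g
j(a(M(0, -5), -2)) + (-17264 + 19288) = (-2 - 5)*(72 + (-2 - 5)) + (-17264 + 19288) = -7*(72 - 7) + 2024 = -7*65 + 2024 = -455 + 2024 = 1569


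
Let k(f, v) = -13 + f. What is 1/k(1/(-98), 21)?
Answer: -98/1275 ≈ -0.076863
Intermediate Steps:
1/k(1/(-98), 21) = 1/(-13 + 1/(-98)) = 1/(-13 - 1/98) = 1/(-1275/98) = -98/1275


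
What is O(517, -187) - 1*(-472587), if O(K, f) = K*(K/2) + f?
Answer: 1212089/2 ≈ 6.0604e+5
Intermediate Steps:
O(K, f) = f + K²/2 (O(K, f) = K*(K*(½)) + f = K*(K/2) + f = K²/2 + f = f + K²/2)
O(517, -187) - 1*(-472587) = (-187 + (½)*517²) - 1*(-472587) = (-187 + (½)*267289) + 472587 = (-187 + 267289/2) + 472587 = 266915/2 + 472587 = 1212089/2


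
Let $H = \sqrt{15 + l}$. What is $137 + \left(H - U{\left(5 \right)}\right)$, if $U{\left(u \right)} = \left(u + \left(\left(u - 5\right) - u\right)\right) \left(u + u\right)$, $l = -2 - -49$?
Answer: $137 + \sqrt{62} \approx 144.87$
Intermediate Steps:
$l = 47$ ($l = -2 + 49 = 47$)
$U{\left(u \right)} = 2 u \left(-5 + u\right)$ ($U{\left(u \right)} = \left(u + \left(\left(-5 + u\right) - u\right)\right) 2 u = \left(u - 5\right) 2 u = \left(-5 + u\right) 2 u = 2 u \left(-5 + u\right)$)
$H = \sqrt{62}$ ($H = \sqrt{15 + 47} = \sqrt{62} \approx 7.874$)
$137 + \left(H - U{\left(5 \right)}\right) = 137 + \left(\sqrt{62} - 2 \cdot 5 \left(-5 + 5\right)\right) = 137 + \left(\sqrt{62} - 2 \cdot 5 \cdot 0\right) = 137 + \left(\sqrt{62} - 0\right) = 137 + \left(\sqrt{62} + 0\right) = 137 + \sqrt{62}$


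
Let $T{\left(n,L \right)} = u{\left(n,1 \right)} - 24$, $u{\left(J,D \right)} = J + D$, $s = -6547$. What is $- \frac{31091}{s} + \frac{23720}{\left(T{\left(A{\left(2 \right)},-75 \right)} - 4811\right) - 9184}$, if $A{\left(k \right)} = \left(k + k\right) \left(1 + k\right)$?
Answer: $\frac{140082853}{45848641} \approx 3.0553$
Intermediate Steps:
$u{\left(J,D \right)} = D + J$
$A{\left(k \right)} = 2 k \left(1 + k\right)$
$T{\left(n,L \right)} = -23 + n$ ($T{\left(n,L \right)} = \left(1 + n\right) - 24 = -23 + n$)
$- \frac{31091}{s} + \frac{23720}{\left(T{\left(A{\left(2 \right)},-75 \right)} - 4811\right) - 9184} = - \frac{31091}{-6547} + \frac{23720}{\left(\left(-23 + 2 \cdot 2 \left(1 + 2\right)\right) - 4811\right) - 9184} = \left(-31091\right) \left(- \frac{1}{6547}\right) + \frac{23720}{\left(\left(-23 + 2 \cdot 2 \cdot 3\right) - 4811\right) - 9184} = \frac{31091}{6547} + \frac{23720}{\left(\left(-23 + 12\right) - 4811\right) - 9184} = \frac{31091}{6547} + \frac{23720}{\left(-11 - 4811\right) - 9184} = \frac{31091}{6547} + \frac{23720}{-4822 - 9184} = \frac{31091}{6547} + \frac{23720}{-14006} = \frac{31091}{6547} + 23720 \left(- \frac{1}{14006}\right) = \frac{31091}{6547} - \frac{11860}{7003} = \frac{140082853}{45848641}$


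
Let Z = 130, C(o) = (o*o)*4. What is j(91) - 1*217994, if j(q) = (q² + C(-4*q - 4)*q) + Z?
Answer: 49084753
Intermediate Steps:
C(o) = 4*o² (C(o) = o²*4 = 4*o²)
j(q) = 130 + q² + 4*q*(-4 - 4*q)² (j(q) = (q² + (4*(-4*q - 4)²)*q) + 130 = (q² + (4*(-4 - 4*q)²)*q) + 130 = (q² + 4*q*(-4 - 4*q)²) + 130 = 130 + q² + 4*q*(-4 - 4*q)²)
j(91) - 1*217994 = (130 + 91² + 64*91*(1 + 91)²) - 1*217994 = (130 + 8281 + 64*91*92²) - 217994 = (130 + 8281 + 64*91*8464) - 217994 = (130 + 8281 + 49294336) - 217994 = 49302747 - 217994 = 49084753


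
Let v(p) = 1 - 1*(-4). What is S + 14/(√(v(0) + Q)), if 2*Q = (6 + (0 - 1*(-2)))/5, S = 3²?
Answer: 9 + 14*√145/29 ≈ 14.813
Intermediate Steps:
v(p) = 5 (v(p) = 1 + 4 = 5)
S = 9
Q = ⅘ (Q = ((6 + (0 - 1*(-2)))/5)/2 = ((6 + (0 + 2))*(⅕))/2 = ((6 + 2)*(⅕))/2 = (8*(⅕))/2 = (½)*(8/5) = ⅘ ≈ 0.80000)
S + 14/(√(v(0) + Q)) = 9 + 14/(√(5 + ⅘)) = 9 + 14/(√(29/5)) = 9 + 14/((√145/5)) = 9 + 14*(√145/29) = 9 + 14*√145/29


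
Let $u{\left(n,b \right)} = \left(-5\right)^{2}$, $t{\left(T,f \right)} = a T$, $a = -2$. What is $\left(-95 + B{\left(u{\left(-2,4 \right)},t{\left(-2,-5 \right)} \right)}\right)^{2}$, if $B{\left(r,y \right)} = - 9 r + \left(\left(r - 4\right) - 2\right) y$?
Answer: $59536$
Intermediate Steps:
$t{\left(T,f \right)} = - 2 T$
$u{\left(n,b \right)} = 25$
$B{\left(r,y \right)} = - 9 r + y \left(-6 + r\right)$ ($B{\left(r,y \right)} = - 9 r + \left(\left(-4 + r\right) - 2\right) y = - 9 r + \left(-6 + r\right) y = - 9 r + y \left(-6 + r\right)$)
$\left(-95 + B{\left(u{\left(-2,4 \right)},t{\left(-2,-5 \right)} \right)}\right)^{2} = \left(-95 - \left(225 - \left(-38\right) \left(-2\right)\right)\right)^{2} = \left(-95 - 149\right)^{2} = \left(-244\right)^{2} = 59536$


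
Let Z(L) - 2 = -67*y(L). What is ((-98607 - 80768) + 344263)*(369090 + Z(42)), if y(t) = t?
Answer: 60394846864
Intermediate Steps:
Z(L) = 2 - 67*L
((-98607 - 80768) + 344263)*(369090 + Z(42)) = ((-98607 - 80768) + 344263)*(369090 + (2 - 67*42)) = (-179375 + 344263)*(369090 + (2 - 2814)) = 164888*(369090 - 2812) = 164888*366278 = 60394846864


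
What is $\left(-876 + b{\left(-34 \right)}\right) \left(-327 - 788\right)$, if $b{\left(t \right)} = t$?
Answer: $1014650$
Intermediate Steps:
$\left(-876 + b{\left(-34 \right)}\right) \left(-327 - 788\right) = \left(-876 - 34\right) \left(-327 - 788\right) = - 910 \left(-327 - 788\right) = \left(-910\right) \left(-1115\right) = 1014650$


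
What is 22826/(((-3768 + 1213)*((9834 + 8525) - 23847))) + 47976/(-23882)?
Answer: -168041666327/83717395720 ≈ -2.0072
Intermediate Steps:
22826/(((-3768 + 1213)*((9834 + 8525) - 23847))) + 47976/(-23882) = 22826/((-2555*(18359 - 23847))) + 47976*(-1/23882) = 22826/((-2555*(-5488))) - 23988/11941 = 22826/14021840 - 23988/11941 = 22826*(1/14021840) - 23988/11941 = 11413/7010920 - 23988/11941 = -168041666327/83717395720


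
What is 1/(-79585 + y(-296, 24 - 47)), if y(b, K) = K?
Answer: -1/79608 ≈ -1.2562e-5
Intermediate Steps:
1/(-79585 + y(-296, 24 - 47)) = 1/(-79585 + (24 - 47)) = 1/(-79585 - 23) = 1/(-79608) = -1/79608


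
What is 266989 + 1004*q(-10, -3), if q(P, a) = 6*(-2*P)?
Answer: 387469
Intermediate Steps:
q(P, a) = -12*P
266989 + 1004*q(-10, -3) = 266989 + 1004*(-12*(-10)) = 266989 + 1004*120 = 266989 + 120480 = 387469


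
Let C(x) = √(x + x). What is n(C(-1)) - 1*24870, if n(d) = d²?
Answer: -24872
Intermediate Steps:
C(x) = √2*√x (C(x) = √(2*x) = √2*√x)
n(C(-1)) - 1*24870 = (√2*√(-1))² - 1*24870 = (√2*I)² - 24870 = (I*√2)² - 24870 = -2 - 24870 = -24872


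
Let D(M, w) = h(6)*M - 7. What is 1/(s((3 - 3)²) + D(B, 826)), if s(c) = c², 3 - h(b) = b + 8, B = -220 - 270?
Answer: 1/5383 ≈ 0.00018577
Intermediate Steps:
B = -490
h(b) = -5 - b (h(b) = 3 - (b + 8) = 3 - (8 + b) = 3 + (-8 - b) = -5 - b)
D(M, w) = -7 - 11*M (D(M, w) = (-5 - 1*6)*M - 7 = (-5 - 6)*M - 7 = -11*M - 7 = -7 - 11*M)
1/(s((3 - 3)²) + D(B, 826)) = 1/(((3 - 3)²)² + (-7 - 11*(-490))) = 1/((0²)² + (-7 + 5390)) = 1/(0² + 5383) = 1/(0 + 5383) = 1/5383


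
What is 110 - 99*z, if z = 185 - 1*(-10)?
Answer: -19195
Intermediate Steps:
z = 195 (z = 185 + 10 = 195)
110 - 99*z = 110 - 99*195 = 110 - 19305 = -19195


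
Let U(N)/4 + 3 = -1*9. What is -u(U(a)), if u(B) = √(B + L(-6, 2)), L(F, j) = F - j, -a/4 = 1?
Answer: -2*I*√14 ≈ -7.4833*I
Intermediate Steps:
a = -4 (a = -4*1 = -4)
U(N) = -48 (U(N) = -12 + 4*(-1*9) = -12 + 4*(-9) = -12 - 36 = -48)
u(B) = √(-8 + B) (u(B) = √(B + (-6 - 1*2)) = √(B + (-6 - 2)) = √(B - 8) = √(-8 + B))
-u(U(a)) = -√(-8 - 48) = -√(-56) = -2*I*√14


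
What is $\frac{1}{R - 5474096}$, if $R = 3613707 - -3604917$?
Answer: $\frac{1}{1744528} \approx 5.7322 \cdot 10^{-7}$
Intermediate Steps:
$R = 7218624$ ($R = 3613707 + 3604917 = 7218624$)
$\frac{1}{R - 5474096} = \frac{1}{7218624 - 5474096} = \frac{1}{1744528}$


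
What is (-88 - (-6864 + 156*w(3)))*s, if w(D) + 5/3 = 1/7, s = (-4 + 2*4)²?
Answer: 785536/7 ≈ 1.1222e+5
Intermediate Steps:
s = 16 (s = (-4 + 8)² = 4² = 16)
w(D) = -32/21 (w(D) = -5/3 + 1/7 = -5/3 + ⅐ = -32/21)
(-88 - (-6864 + 156*w(3)))*s = (-88 - 156/(1/(-44 - 32/21)))*16 = (-88 - 156/(1/(-956/21)))*16 = (-88 - 156/(-21/956))*16 = (-88 - 156*(-956/21))*16 = (-88 + 49712/7)*16 = (49096/7)*16 = 785536/7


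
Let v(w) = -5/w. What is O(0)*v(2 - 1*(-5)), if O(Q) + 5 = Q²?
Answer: 25/7 ≈ 3.5714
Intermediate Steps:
O(Q) = -5 + Q²
O(0)*v(2 - 1*(-5)) = (-5 + 0²)*(-5/(2 - 1*(-5))) = (-5 + 0)*(-5/(2 + 5)) = -(-25)/7 = -5*(-5/7) = 25/7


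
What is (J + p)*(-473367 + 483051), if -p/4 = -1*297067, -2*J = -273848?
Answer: 12833159328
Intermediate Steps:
J = 136924 (J = -½*(-273848) = 136924)
p = 1188268 (p = -(-4)*297067 = -4*(-297067) = 1188268)
(J + p)*(-473367 + 483051) = (136924 + 1188268)*(-473367 + 483051) = 1325192*9684 = 12833159328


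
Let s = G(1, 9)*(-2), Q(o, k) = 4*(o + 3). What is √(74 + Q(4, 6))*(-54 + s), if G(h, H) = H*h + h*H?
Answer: -90*√102 ≈ -908.96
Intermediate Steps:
Q(o, k) = 12 + 4*o (Q(o, k) = 4*(3 + o) = 12 + 4*o)
G(h, H) = 2*H*h (G(h, H) = H*h + H*h = 2*H*h)
s = -36 (s = (2*9*1)*(-2) = 18*(-2) = -36)
√(74 + Q(4, 6))*(-54 + s) = √(74 + (12 + 4*4))*(-54 - 36) = √(74 + (12 + 16))*(-90) = √(74 + 28)*(-90) = √102*(-90) = -90*√102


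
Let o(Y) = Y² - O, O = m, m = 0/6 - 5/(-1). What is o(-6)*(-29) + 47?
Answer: -852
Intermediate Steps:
m = 5 (m = 0*(⅙) - 5*(-1) = 0 + 5 = 5)
O = 5
o(Y) = -5 + Y² (o(Y) = Y² - 1*5 = Y² - 5 = -5 + Y²)
o(-6)*(-29) + 47 = (-5 + (-6)²)*(-29) + 47 = (-5 + 36)*(-29) + 47 = 31*(-29) + 47 = -899 + 47 = -852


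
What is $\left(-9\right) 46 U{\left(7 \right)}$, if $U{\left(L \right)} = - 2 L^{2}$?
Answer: $40572$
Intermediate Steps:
$\left(-9\right) 46 U{\left(7 \right)} = \left(-9\right) 46 \left(- 2 \cdot 7^{2}\right) = - 414 \left(\left(-2\right) 49\right) = \left(-414\right) \left(-98\right) = 40572$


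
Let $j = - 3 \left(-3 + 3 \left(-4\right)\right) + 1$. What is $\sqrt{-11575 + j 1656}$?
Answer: $\sqrt{64601} \approx 254.17$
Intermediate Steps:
$j = 46$ ($j = - 3 \left(-3 - 12\right) + 1 = \left(-3\right) \left(-15\right) + 1 = 45 + 1 = 46$)
$\sqrt{-11575 + j 1656} = \sqrt{-11575 + 46 \cdot 1656} = \sqrt{-11575 + 76176} = \sqrt{64601}$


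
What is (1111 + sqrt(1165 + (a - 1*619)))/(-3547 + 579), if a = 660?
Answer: -1111/2968 - 3*sqrt(134)/2968 ≈ -0.38603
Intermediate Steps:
(1111 + sqrt(1165 + (a - 1*619)))/(-3547 + 579) = (1111 + sqrt(1165 + (660 - 1*619)))/(-3547 + 579) = (1111 + sqrt(1165 + (660 - 619)))/(-2968) = (1111 + sqrt(1165 + 41))*(-1/2968) = (1111 + sqrt(1206))*(-1/2968) = (1111 + 3*sqrt(134))*(-1/2968) = -1111/2968 - 3*sqrt(134)/2968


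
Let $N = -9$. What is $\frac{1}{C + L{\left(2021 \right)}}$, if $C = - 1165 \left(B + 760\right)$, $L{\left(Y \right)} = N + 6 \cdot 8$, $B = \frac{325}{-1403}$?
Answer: $- \frac{1403}{1241782858} \approx -1.1298 \cdot 10^{-6}$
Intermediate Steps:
$B = - \frac{325}{1403}$ ($B = 325 \left(- \frac{1}{1403}\right) = - \frac{325}{1403} \approx -0.23165$)
$L{\left(Y \right)} = 39$ ($L{\left(Y \right)} = -9 + 6 \cdot 8 = -9 + 48 = 39$)
$C = - \frac{1241837575}{1403}$ ($C = - 1165 \left(- \frac{325}{1403} + 760\right) = \left(-1165\right) \frac{1065955}{1403} = - \frac{1241837575}{1403} \approx -8.8513 \cdot 10^{5}$)
$\frac{1}{C + L{\left(2021 \right)}} = \frac{1}{- \frac{1241837575}{1403} + 39} = \frac{1}{- \frac{1241782858}{1403}} = - \frac{1403}{1241782858}$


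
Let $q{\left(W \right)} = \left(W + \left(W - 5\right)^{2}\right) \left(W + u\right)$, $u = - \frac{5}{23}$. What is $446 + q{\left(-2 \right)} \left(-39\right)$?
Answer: $\frac{103741}{23} \approx 4510.5$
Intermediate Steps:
$u = - \frac{5}{23}$ ($u = \left(-5\right) \frac{1}{23} = - \frac{5}{23} \approx -0.21739$)
$q{\left(W \right)} = \left(- \frac{5}{23} + W\right) \left(W + \left(-5 + W\right)^{2}\right)$ ($q{\left(W \right)} = \left(W + \left(W - 5\right)^{2}\right) \left(W - \frac{5}{23}\right) = \left(W + \left(-5 + W\right)^{2}\right) \left(- \frac{5}{23} + W\right) = \left(- \frac{5}{23} + W\right) \left(W + \left(-5 + W\right)^{2}\right)$)
$446 + q{\left(-2 \right)} \left(-39\right) = 446 + \left(- \frac{125}{23} + \left(-2\right)^{3} - \frac{212 \left(-2\right)^{2}}{23} + \frac{620}{23} \left(-2\right)\right) \left(-39\right) = 446 + \left(- \frac{125}{23} - 8 - \frac{848}{23} - \frac{1240}{23}\right) \left(-39\right) = 446 - - \frac{93483}{23} = 446 + \frac{93483}{23} = \frac{103741}{23}$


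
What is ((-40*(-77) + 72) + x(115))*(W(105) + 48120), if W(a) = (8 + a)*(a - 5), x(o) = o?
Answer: 194125140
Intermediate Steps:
W(a) = (-5 + a)*(8 + a) (W(a) = (8 + a)*(-5 + a) = (-5 + a)*(8 + a))
((-40*(-77) + 72) + x(115))*(W(105) + 48120) = ((-40*(-77) + 72) + 115)*((-40 + 105**2 + 3*105) + 48120) = ((3080 + 72) + 115)*((-40 + 11025 + 315) + 48120) = (3152 + 115)*(11300 + 48120) = 3267*59420 = 194125140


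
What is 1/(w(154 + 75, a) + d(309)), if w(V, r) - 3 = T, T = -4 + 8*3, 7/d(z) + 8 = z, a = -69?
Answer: 43/990 ≈ 0.043434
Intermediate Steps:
d(z) = 7/(-8 + z)
T = 20 (T = -4 + 24 = 20)
w(V, r) = 23 (w(V, r) = 3 + 20 = 23)
1/(w(154 + 75, a) + d(309)) = 1/(23 + 7/(-8 + 309)) = 1/(23 + 7/301) = 1/(23 + 7*(1/301)) = 1/(23 + 1/43) = 1/(990/43) = 43/990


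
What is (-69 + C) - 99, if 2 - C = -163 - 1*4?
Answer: 1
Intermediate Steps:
C = 169 (C = 2 - (-163 - 1*4) = 2 - (-163 - 4) = 2 - 1*(-167) = 2 + 167 = 169)
(-69 + C) - 99 = (-69 + 169) - 99 = 100 - 99 = 1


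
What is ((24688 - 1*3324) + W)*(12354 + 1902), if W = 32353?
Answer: 765789552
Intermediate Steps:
((24688 - 1*3324) + W)*(12354 + 1902) = ((24688 - 1*3324) + 32353)*(12354 + 1902) = ((24688 - 3324) + 32353)*14256 = (21364 + 32353)*14256 = 53717*14256 = 765789552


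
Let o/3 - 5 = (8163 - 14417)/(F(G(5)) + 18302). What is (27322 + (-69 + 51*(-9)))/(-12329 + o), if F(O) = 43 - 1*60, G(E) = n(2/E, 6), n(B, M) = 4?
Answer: -1540655/708114 ≈ -2.1757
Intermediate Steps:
G(E) = 4
F(O) = -17 (F(O) = 43 - 60 = -17)
o = 1607/115 (o = 15 + 3*((8163 - 14417)/(-17 + 18302)) = 15 + 3*(-6254/18285) = 15 + 3*(-6254*1/18285) = 15 + 3*(-118/345) = 15 - 118/115 = 1607/115 ≈ 13.974)
(27322 + (-69 + 51*(-9)))/(-12329 + o) = (27322 + (-69 + 51*(-9)))/(-12329 + 1607/115) = (27322 + (-69 - 459))/(-1416228/115) = (27322 - 528)*(-115/1416228) = 26794*(-115/1416228) = -1540655/708114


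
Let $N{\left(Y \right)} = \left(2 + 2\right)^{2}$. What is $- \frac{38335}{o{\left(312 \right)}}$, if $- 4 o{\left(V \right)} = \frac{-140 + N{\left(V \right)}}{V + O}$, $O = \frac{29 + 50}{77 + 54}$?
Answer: $- \frac{50640535}{131} \approx -3.8657 \cdot 10^{5}$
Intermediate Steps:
$N{\left(Y \right)} = 16$ ($N{\left(Y \right)} = 4^{2} = 16$)
$O = \frac{79}{131} \approx 0.60305$
$o{\left(V \right)} = \frac{31}{\frac{79}{131} + V}$ ($o{\left(V \right)} = - \frac{\left(-140 + 16\right) \frac{1}{V + \frac{79}{131}}}{4} = - \frac{\left(-124\right) \frac{1}{\frac{79}{131} + V}}{4} = \frac{31}{\frac{79}{131} + V}$)
$- \frac{38335}{o{\left(312 \right)}} = - \frac{38335}{4061 \frac{1}{79 + 131 \cdot 312}} = - \frac{38335}{4061 \frac{1}{79 + 40872}} = - \frac{38335}{4061 \cdot \frac{1}{40951}} = - \frac{38335}{\frac{131}{1321}} = \left(-38335\right) \frac{1321}{131} = - \frac{50640535}{131}$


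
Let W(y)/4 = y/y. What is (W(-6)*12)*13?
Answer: 624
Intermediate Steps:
W(y) = 4 (W(y) = 4*(y/y) = 4*1 = 4)
(W(-6)*12)*13 = (4*12)*13 = 48*13 = 624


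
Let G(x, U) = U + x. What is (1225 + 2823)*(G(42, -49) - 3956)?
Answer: -16042224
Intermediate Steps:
(1225 + 2823)*(G(42, -49) - 3956) = (1225 + 2823)*((-49 + 42) - 3956) = 4048*(-7 - 3956) = 4048*(-3963) = -16042224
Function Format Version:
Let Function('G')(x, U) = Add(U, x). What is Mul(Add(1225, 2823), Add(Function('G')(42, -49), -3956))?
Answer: -16042224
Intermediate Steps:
Mul(Add(1225, 2823), Add(Function('G')(42, -49), -3956)) = Mul(Add(1225, 2823), Add(Add(-49, 42), -3956)) = Mul(4048, Add(-7, -3956)) = Mul(4048, -3963) = -16042224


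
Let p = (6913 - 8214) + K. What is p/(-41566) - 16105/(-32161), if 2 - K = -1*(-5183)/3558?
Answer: 2530607640965/4756349080308 ≈ 0.53205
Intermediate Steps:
K = 1933/3558 (K = 2 - (-1*(-5183))/3558 = 2 - 5183/3558 = 1933/3558 ≈ 0.54328)
p = -4627025/3558 (p = (6913 - 8214) + 1933/3558 = -1301 + 1933/3558 = -4627025/3558 ≈ -1300.5)
p/(-41566) - 16105/(-32161) = -4627025/3558/(-41566) - 16105/(-32161) = -4627025/3558*(-1/41566) - 16105*(-1/32161) = 4627025/147891828 + 16105/32161 = 2530607640965/4756349080308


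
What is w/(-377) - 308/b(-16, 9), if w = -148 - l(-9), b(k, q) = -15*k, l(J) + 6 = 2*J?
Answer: -21589/22620 ≈ -0.95442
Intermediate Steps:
l(J) = -6 + 2*J
w = -124 (w = -148 - (-6 + 2*(-9)) = -148 - (-6 - 18) = -148 - 1*(-24) = -148 + 24 = -124)
w/(-377) - 308/b(-16, 9) = -124/(-377) - 308/((-15*(-16))) = -124*(-1/377) - 308/240 = 124/377 - 308*1/240 = 124/377 - 77/60 = -21589/22620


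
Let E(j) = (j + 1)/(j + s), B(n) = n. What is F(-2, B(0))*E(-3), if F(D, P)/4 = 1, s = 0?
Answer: 8/3 ≈ 2.6667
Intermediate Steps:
F(D, P) = 4 (F(D, P) = 4*1 = 4)
E(j) = (1 + j)/j (E(j) = (j + 1)/(j + 0) = (1 + j)/j)
F(-2, B(0))*E(-3) = 4*((1 - 3)/(-3)) = 4*(-1/3*(-2)) = 4*(2/3) = 8/3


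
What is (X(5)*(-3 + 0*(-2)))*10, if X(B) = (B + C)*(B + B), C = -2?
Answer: -900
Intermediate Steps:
X(B) = 2*B*(-2 + B) (X(B) = (B - 2)*(B + B) = (-2 + B)*(2*B) = 2*B*(-2 + B))
(X(5)*(-3 + 0*(-2)))*10 = ((2*5*(-2 + 5))*(-3 + 0*(-2)))*10 = ((2*5*3)*(-3 + 0))*10 = (30*(-3))*10 = -90*10 = -900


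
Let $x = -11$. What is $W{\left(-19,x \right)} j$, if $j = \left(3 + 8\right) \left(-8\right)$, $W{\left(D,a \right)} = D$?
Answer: $1672$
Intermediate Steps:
$j = -88$ ($j = 11 \left(-8\right) = -88$)
$W{\left(-19,x \right)} j = \left(-19\right) \left(-88\right) = 1672$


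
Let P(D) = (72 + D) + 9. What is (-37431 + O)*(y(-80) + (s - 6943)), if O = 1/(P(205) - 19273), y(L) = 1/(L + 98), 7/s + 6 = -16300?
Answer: 362069089253213468/1393209099 ≈ 2.5988e+8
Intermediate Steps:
s = -7/16306 (s = 7/(-6 - 16300) = 7/(-16306) = 7*(-1/16306) = -7/16306 ≈ -0.00042929)
y(L) = 1/(98 + L)
P(D) = 81 + D
O = -1/18987 (O = 1/((81 + 205) - 19273) = 1/(286 - 19273) = 1/(-18987) = -1/18987 ≈ -5.2668e-5)
(-37431 + O)*(y(-80) + (s - 6943)) = (-37431 - 1/18987)*(1/(98 - 80) + (-7/16306 - 6943)) = -710702398*(1/18 - 113212565/16306)/18987 = -710702398/18987*(-509452466/73377) = 362069089253213468/1393209099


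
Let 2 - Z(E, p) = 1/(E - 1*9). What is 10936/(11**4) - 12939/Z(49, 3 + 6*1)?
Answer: -7576732016/1156639 ≈ -6550.6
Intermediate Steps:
Z(E, p) = 2 - 1/(-9 + E) (Z(E, p) = 2 - 1/(E - 1*9) = 2 - 1/(E - 9) = 2 - 1/(-9 + E))
10936/(11**4) - 12939/Z(49, 3 + 6*1) = 10936/(11**4) - 12939*(-9 + 49)/(-19 + 2*49) = 10936/14641 - 12939*40/(-19 + 98) = 10936*(1/14641) - 12939/((1/40)*79) = 10936/14641 - 12939/79/40 = 10936/14641 - 12939*40/79 = 10936/14641 - 517560/79 = -7576732016/1156639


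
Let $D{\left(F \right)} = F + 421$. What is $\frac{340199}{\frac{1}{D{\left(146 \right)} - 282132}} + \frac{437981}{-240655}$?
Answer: $- \frac{23051892770927906}{240655} \approx -9.5788 \cdot 10^{10}$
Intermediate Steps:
$D{\left(F \right)} = 421 + F$
$\frac{340199}{\frac{1}{D{\left(146 \right)} - 282132}} + \frac{437981}{-240655} = \frac{340199}{\frac{1}{\left(421 + 146\right) - 282132}} + \frac{437981}{-240655} = \frac{340199}{\frac{1}{567 - 282132}} + 437981 \left(- \frac{1}{240655}\right) = \frac{340199}{\frac{1}{-281565}} - \frac{437981}{240655} = \frac{340199}{- \frac{1}{281565}} - \frac{437981}{240655} = 340199 \left(-281565\right) - \frac{437981}{240655} = -95788131435 - \frac{437981}{240655} = - \frac{23051892770927906}{240655}$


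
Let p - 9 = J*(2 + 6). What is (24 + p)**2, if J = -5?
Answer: 49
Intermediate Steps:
p = -31 (p = 9 - 5*(2 + 6) = 9 - 5*8 = 9 - 40 = -31)
(24 + p)**2 = (24 - 31)**2 = (-7)**2 = 49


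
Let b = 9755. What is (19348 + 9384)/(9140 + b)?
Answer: 28732/18895 ≈ 1.5206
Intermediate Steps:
(19348 + 9384)/(9140 + b) = (19348 + 9384)/(9140 + 9755) = 28732/18895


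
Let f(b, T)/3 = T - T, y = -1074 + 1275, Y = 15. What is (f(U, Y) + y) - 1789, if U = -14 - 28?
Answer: -1588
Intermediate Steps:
y = 201
U = -42
f(b, T) = 0 (f(b, T) = 3*(T - T) = 3*0 = 0)
(f(U, Y) + y) - 1789 = (0 + 201) - 1789 = 201 - 1789 = -1588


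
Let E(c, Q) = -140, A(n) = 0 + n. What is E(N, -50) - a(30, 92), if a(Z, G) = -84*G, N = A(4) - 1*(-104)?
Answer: 7588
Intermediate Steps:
A(n) = n
N = 108 (N = 4 - 1*(-104) = 4 + 104 = 108)
E(N, -50) - a(30, 92) = -140 - (-84)*92 = -140 - 1*(-7728) = -140 + 7728 = 7588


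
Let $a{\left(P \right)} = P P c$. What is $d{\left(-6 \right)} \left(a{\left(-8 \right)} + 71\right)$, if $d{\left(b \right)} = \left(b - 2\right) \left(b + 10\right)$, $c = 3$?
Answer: $-8416$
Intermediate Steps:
$a{\left(P \right)} = 3 P^{2}$ ($a{\left(P \right)} = P P 3 = P^{2} \cdot 3 = 3 P^{2}$)
$d{\left(b \right)} = \left(-2 + b\right) \left(10 + b\right)$
$d{\left(-6 \right)} \left(a{\left(-8 \right)} + 71\right) = \left(-20 + \left(-6\right)^{2} + 8 \left(-6\right)\right) \left(3 \left(-8\right)^{2} + 71\right) = \left(-20 + 36 - 48\right) \left(3 \cdot 64 + 71\right) = - 32 \left(192 + 71\right) = \left(-32\right) 263 = -8416$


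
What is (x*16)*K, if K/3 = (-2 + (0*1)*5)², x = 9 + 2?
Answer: 2112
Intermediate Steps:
x = 11
K = 12 (K = 3*(-2 + (0*1)*5)² = 3*(-2 + 0*5)² = 3*(-2 + 0)² = 3*(-2)² = 3*4 = 12)
(x*16)*K = (11*16)*12 = 176*12 = 2112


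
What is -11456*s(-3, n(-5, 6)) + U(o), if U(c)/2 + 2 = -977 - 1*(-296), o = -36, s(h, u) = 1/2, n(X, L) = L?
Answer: -7094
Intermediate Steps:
s(h, u) = ½
U(c) = -1366 (U(c) = -4 + 2*(-977 - 1*(-296)) = -4 + 2*(-977 + 296) = -4 + 2*(-681) = -4 - 1362 = -1366)
-11456*s(-3, n(-5, 6)) + U(o) = -11456*½ - 1366 = -5728 - 1366 = -7094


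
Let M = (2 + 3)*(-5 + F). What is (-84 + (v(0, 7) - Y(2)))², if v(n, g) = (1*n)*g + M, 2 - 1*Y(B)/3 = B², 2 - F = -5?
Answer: 4624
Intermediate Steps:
F = 7 (F = 2 - 1*(-5) = 2 + 5 = 7)
M = 10 (M = (2 + 3)*(-5 + 7) = 5*2 = 10)
Y(B) = 6 - 3*B²
v(n, g) = 10 + g*n (v(n, g) = (1*n)*g + 10 = n*g + 10 = g*n + 10 = 10 + g*n)
(-84 + (v(0, 7) - Y(2)))² = (-84 + ((10 + 7*0) - (6 - 3*2²)))² = (-84 + ((10 + 0) - (6 - 3*4)))² = (-84 + (10 - (6 - 12)))² = (-84 + (10 - 1*(-6)))² = (-84 + (10 + 6))² = (-84 + 16)² = (-68)² = 4624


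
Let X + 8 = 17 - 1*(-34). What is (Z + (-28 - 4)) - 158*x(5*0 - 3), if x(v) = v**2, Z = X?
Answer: -1411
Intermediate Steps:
X = 43 (X = -8 + (17 - 1*(-34)) = -8 + (17 + 34) = -8 + 51 = 43)
Z = 43
(Z + (-28 - 4)) - 158*x(5*0 - 3) = (43 + (-28 - 4)) - 158*(5*0 - 3)**2 = (43 - 32) - 158*(0 - 3)**2 = 11 - 158*(-3)**2 = 11 - 158*9 = 11 - 1422 = -1411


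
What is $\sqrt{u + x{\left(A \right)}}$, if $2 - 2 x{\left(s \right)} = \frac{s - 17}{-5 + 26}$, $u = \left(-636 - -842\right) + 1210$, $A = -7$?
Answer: $\frac{\sqrt{69461}}{7} \approx 37.651$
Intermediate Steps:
$u = 1416$ ($u = \left(-636 + 842\right) + 1210 = 206 + 1210 = 1416$)
$x{\left(s \right)} = \frac{59}{42} - \frac{s}{42}$ ($x{\left(s \right)} = 1 - \frac{\left(s - 17\right) \frac{1}{-5 + 26}}{2} = 1 - \frac{\left(-17 + s\right) \frac{1}{21}}{2} = 1 - \frac{- \frac{17}{21} + \frac{s}{21}}{2} = 1 - \left(- \frac{17}{42} + \frac{s}{42}\right) = \frac{59}{42} - \frac{s}{42}$)
$\sqrt{u + x{\left(A \right)}} = \sqrt{1416 + \left(\frac{59}{42} - - \frac{1}{6}\right)} = \sqrt{1416 + \left(\frac{59}{42} + \frac{1}{6}\right)} = \sqrt{1416 + \frac{11}{7}} = \sqrt{\frac{9923}{7}} = \frac{\sqrt{69461}}{7}$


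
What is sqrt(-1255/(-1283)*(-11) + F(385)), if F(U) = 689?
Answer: sqrt(1116443506)/1283 ≈ 26.043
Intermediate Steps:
sqrt(-1255/(-1283)*(-11) + F(385)) = sqrt(-1255/(-1283)*(-11) + 689) = sqrt(-1255*(-1/1283)*(-11) + 689) = sqrt((1255/1283)*(-11) + 689) = sqrt(-13805/1283 + 689) = sqrt(870182/1283) = sqrt(1116443506)/1283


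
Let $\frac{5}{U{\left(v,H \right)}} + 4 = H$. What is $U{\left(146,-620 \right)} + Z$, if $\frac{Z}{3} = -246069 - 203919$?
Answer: $- \frac{842377541}{624} \approx -1.35 \cdot 10^{6}$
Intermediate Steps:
$U{\left(v,H \right)} = \frac{5}{-4 + H}$
$Z = -1349964$ ($Z = 3 \left(-246069 - 203919\right) = 3 \left(-449988\right) = -1349964$)
$U{\left(146,-620 \right)} + Z = \frac{5}{-4 - 620} - 1349964 = \frac{5}{-624} - 1349964 = 5 \left(- \frac{1}{624}\right) - 1349964 = - \frac{5}{624} - 1349964 = - \frac{842377541}{624}$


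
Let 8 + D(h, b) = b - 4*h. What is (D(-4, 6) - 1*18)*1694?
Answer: -6776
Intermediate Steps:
D(h, b) = -8 + b - 4*h (D(h, b) = -8 + (b - 4*h) = -8 + b - 4*h)
(D(-4, 6) - 1*18)*1694 = ((-8 + 6 - 4*(-4)) - 1*18)*1694 = ((-8 + 6 + 16) - 18)*1694 = (14 - 18)*1694 = -4*1694 = -6776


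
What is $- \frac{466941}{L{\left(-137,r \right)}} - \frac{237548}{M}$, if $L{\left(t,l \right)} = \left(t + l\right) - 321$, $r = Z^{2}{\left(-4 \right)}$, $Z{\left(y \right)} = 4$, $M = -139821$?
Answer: $\frac{65393153777}{61800882} \approx 1058.1$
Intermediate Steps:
$r = 16$ ($r = 4^{2} = 16$)
$L{\left(t,l \right)} = -321 + l + t$ ($L{\left(t,l \right)} = \left(l + t\right) - 321 = -321 + l + t$)
$- \frac{466941}{L{\left(-137,r \right)}} - \frac{237548}{M} = - \frac{466941}{-321 + 16 - 137} - \frac{237548}{-139821} = - \frac{466941}{-442} - - \frac{237548}{139821} = \left(-466941\right) \left(- \frac{1}{442}\right) + \frac{237548}{139821} = \frac{466941}{442} + \frac{237548}{139821} = \frac{65393153777}{61800882}$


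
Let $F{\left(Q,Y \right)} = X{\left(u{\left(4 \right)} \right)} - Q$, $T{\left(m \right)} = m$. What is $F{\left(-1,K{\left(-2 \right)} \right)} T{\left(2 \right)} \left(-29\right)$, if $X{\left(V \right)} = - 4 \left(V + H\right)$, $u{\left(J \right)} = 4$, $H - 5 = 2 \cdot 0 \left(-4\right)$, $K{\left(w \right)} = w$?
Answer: $2030$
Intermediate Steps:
$H = 5$ ($H = 5 + 2 \cdot 0 \left(-4\right) = 5 + 0 \left(-4\right) = 5 + 0 = 5$)
$X{\left(V \right)} = -20 - 4 V$ ($X{\left(V \right)} = - 4 \left(V + 5\right) = - 4 \left(5 + V\right) = -20 - 4 V$)
$F{\left(Q,Y \right)} = -36 - Q$ ($F{\left(Q,Y \right)} = \left(-20 - 16\right) - Q = -36 - Q$)
$F{\left(-1,K{\left(-2 \right)} \right)} T{\left(2 \right)} \left(-29\right) = \left(-36 - -1\right) 2 \left(-29\right) = \left(-36 + 1\right) 2 \left(-29\right) = \left(-35\right) 2 \left(-29\right) = \left(-70\right) \left(-29\right) = 2030$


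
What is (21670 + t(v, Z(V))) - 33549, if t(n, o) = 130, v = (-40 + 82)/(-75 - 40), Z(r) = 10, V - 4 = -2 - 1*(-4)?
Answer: -11749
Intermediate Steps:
V = 6 (V = 4 + (-2 - 1*(-4)) = 4 + (-2 + 4) = 4 + 2 = 6)
v = -42/115 (v = 42/(-115) = 42*(-1/115) = -42/115 ≈ -0.36522)
(21670 + t(v, Z(V))) - 33549 = (21670 + 130) - 33549 = 21800 - 33549 = -11749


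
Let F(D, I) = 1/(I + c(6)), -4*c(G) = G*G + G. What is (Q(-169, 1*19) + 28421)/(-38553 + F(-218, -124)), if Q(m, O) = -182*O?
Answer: -6715047/10370759 ≈ -0.64750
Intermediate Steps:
c(G) = -G/4 - G**2/4 (c(G) = -(G*G + G)/4 = -(G**2 + G)/4 = -(G + G**2)/4 = -G/4 - G**2/4)
F(D, I) = 1/(-21/2 + I) (F(D, I) = 1/(I - 1/4*6*(1 + 6)) = 1/(I - 1/4*6*7) = 1/(I - 21/2) = 1/(-21/2 + I))
(Q(-169, 1*19) + 28421)/(-38553 + F(-218, -124)) = (-182*19 + 28421)/(-38553 + 2/(-21 + 2*(-124))) = (-182*19 + 28421)/(-38553 + 2/(-21 - 248)) = (-3458 + 28421)/(-38553 + 2/(-269)) = 24963/(-38553 + 2*(-1/269)) = 24963/(-38553 - 2/269) = 24963/(-10370759/269) = 24963*(-269/10370759) = -6715047/10370759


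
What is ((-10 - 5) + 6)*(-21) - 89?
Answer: 100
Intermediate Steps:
((-10 - 5) + 6)*(-21) - 89 = (-15 + 6)*(-21) - 89 = -9*(-21) - 89 = 189 - 89 = 100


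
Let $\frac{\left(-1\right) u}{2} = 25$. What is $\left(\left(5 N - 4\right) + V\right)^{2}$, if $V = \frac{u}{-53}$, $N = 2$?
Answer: $\frac{135424}{2809} \approx 48.211$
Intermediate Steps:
$u = -50$ ($u = \left(-2\right) 25 = -50$)
$V = \frac{50}{53}$ ($V = - \frac{50}{-53} = \left(-50\right) \left(- \frac{1}{53}\right) = \frac{50}{53} \approx 0.9434$)
$\left(\left(5 N - 4\right) + V\right)^{2} = \left(\left(5 \cdot 2 - 4\right) + \frac{50}{53}\right)^{2} = \left(\left(10 - 4\right) + \frac{50}{53}\right)^{2} = \left(6 + \frac{50}{53}\right)^{2} = \left(\frac{368}{53}\right)^{2} = \frac{135424}{2809}$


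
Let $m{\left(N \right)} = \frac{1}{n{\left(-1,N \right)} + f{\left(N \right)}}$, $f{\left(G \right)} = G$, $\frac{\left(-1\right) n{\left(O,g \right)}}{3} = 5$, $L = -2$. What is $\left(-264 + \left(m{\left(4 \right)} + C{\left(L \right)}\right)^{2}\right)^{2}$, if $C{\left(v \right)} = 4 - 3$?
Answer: $\frac{1014040336}{14641} \approx 69260.0$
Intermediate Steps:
$n{\left(O,g \right)} = -15$ ($n{\left(O,g \right)} = \left(-3\right) 5 = -15$)
$C{\left(v \right)} = 1$ ($C{\left(v \right)} = 4 - 3 = 1$)
$m{\left(N \right)} = \frac{1}{-15 + N}$
$\left(-264 + \left(m{\left(4 \right)} + C{\left(L \right)}\right)^{2}\right)^{2} = \left(-264 + \left(\frac{1}{-15 + 4} + 1\right)^{2}\right)^{2} = \left(-264 + \left(\frac{1}{-11} + 1\right)^{2}\right)^{2} = \left(-264 + \left(- \frac{1}{11} + 1\right)^{2}\right)^{2} = \left(-264 + \left(\frac{10}{11}\right)^{2}\right)^{2} = \left(-264 + \frac{100}{121}\right)^{2} = \left(- \frac{31844}{121}\right)^{2} = \frac{1014040336}{14641}$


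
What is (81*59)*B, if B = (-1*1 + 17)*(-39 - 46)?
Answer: -6499440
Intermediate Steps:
B = -1360 (B = (-1 + 17)*(-85) = 16*(-85) = -1360)
(81*59)*B = (81*59)*(-1360) = 4779*(-1360) = -6499440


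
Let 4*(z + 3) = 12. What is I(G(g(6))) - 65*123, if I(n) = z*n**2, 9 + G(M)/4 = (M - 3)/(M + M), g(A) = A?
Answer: -7995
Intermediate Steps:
z = 0 (z = -3 + (1/4)*12 = -3 + 3 = 0)
G(M) = -36 + 2*(-3 + M)/M (G(M) = -36 + 4*((M - 3)/(M + M)) = -36 + 4*((-3 + M)/((2*M))) = -36 + 4*((-3 + M)*(1/(2*M))) = -36 + 4*((-3 + M)/(2*M)) = -36 + 2*(-3 + M)/M)
I(n) = 0 (I(n) = 0*n**2 = 0)
I(G(g(6))) - 65*123 = 0 - 65*123 = 0 - 7995 = -7995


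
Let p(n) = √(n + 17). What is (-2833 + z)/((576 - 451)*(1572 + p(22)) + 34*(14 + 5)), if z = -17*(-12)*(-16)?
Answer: -171714166/5552276563 + 108875*√39/5552276563 ≈ -0.030804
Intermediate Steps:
p(n) = √(17 + n)
z = -3264 (z = 204*(-16) = -3264)
(-2833 + z)/((576 - 451)*(1572 + p(22)) + 34*(14 + 5)) = (-2833 - 3264)/((576 - 451)*(1572 + √(17 + 22)) + 34*(14 + 5)) = -6097/(125*(1572 + √39) + 34*19) = -6097/((196500 + 125*√39) + 646) = -6097/(197146 + 125*√39)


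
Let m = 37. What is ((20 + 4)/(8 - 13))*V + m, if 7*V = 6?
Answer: 1151/35 ≈ 32.886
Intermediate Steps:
V = 6/7 (V = (⅐)*6 = 6/7 ≈ 0.85714)
((20 + 4)/(8 - 13))*V + m = ((20 + 4)/(8 - 13))*(6/7) + 37 = (24/(-5))*(6/7) + 37 = (24*(-⅕))*(6/7) + 37 = -24/5*6/7 + 37 = -144/35 + 37 = 1151/35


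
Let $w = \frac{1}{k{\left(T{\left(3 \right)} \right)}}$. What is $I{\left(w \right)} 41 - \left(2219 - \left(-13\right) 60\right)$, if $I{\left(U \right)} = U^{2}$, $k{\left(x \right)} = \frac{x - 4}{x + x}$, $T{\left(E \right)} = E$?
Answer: $-1523$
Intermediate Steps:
$k{\left(x \right)} = \frac{-4 + x}{2 x}$
$w = -6$ ($w = \frac{1}{\frac{1}{2} \cdot \frac{1}{3} \left(-4 + 3\right)} = \frac{1}{\frac{1}{2} \cdot \frac{1}{3} \left(-1\right)} = \frac{1}{- \frac{1}{6}} = -6$)
$I{\left(w \right)} 41 - \left(2219 - \left(-13\right) 60\right) = \left(-6\right)^{2} \cdot 41 - \left(2219 - \left(-13\right) 60\right) = 36 \cdot 41 - \left(2219 - -780\right) = 1476 - \left(2219 + 780\right) = 1476 - 2999 = -1523$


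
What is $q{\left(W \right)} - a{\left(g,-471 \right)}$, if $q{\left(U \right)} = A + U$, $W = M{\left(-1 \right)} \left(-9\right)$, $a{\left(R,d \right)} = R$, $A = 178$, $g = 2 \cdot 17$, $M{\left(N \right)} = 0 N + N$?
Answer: $153$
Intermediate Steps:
$M{\left(N \right)} = N$ ($M{\left(N \right)} = 0 + N = N$)
$g = 34$
$W = 9$ ($W = \left(-1\right) \left(-9\right) = 9$)
$q{\left(U \right)} = 178 + U$
$q{\left(W \right)} - a{\left(g,-471 \right)} = \left(178 + 9\right) - 34 = 187 - 34 = 153$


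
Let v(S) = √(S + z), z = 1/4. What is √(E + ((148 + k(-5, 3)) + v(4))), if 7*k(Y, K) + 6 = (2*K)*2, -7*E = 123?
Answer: √(25732 + 98*√17)/14 ≈ 11.548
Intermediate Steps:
E = -123/7 (E = -⅐*123 = -123/7 ≈ -17.571)
z = ¼ ≈ 0.25000
v(S) = √(¼ + S) (v(S) = √(S + ¼) = √(¼ + S))
k(Y, K) = -6/7 + 4*K/7 (k(Y, K) = -6/7 + ((2*K)*2)/7 = -6/7 + (4*K)/7 = -6/7 + 4*K/7)
√(E + ((148 + k(-5, 3)) + v(4))) = √(-123/7 + ((148 + (-6/7 + (4/7)*3)) + √(1 + 4*4)/2)) = √(-123/7 + ((148 + (-6/7 + 12/7)) + √(1 + 16)/2)) = √(-123/7 + ((148 + 6/7) + √17/2)) = √(-123/7 + (1042/7 + √17/2)) = √(919/7 + √17/2)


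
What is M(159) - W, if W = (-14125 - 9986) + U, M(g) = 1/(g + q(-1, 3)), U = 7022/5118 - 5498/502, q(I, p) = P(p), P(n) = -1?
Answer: 2447873427491/101484822 ≈ 24121.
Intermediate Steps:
q(I, p) = -1
U = -6153430/642309 (U = 7022*(1/5118) - 5498*1/502 = 3511/2559 - 2749/251 = -6153430/642309 ≈ -9.5802)
M(g) = 1/(-1 + g) (M(g) = 1/(g - 1) = 1/(-1 + g))
W = -15492865729/642309 (W = (-14125 - 9986) - 6153430/642309 = -24111 - 6153430/642309 = -15492865729/642309 ≈ -24121.)
M(159) - W = 1/(-1 + 159) - 1*(-15492865729/642309) = 1/158 + 15492865729/642309 = 2447873427491/101484822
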